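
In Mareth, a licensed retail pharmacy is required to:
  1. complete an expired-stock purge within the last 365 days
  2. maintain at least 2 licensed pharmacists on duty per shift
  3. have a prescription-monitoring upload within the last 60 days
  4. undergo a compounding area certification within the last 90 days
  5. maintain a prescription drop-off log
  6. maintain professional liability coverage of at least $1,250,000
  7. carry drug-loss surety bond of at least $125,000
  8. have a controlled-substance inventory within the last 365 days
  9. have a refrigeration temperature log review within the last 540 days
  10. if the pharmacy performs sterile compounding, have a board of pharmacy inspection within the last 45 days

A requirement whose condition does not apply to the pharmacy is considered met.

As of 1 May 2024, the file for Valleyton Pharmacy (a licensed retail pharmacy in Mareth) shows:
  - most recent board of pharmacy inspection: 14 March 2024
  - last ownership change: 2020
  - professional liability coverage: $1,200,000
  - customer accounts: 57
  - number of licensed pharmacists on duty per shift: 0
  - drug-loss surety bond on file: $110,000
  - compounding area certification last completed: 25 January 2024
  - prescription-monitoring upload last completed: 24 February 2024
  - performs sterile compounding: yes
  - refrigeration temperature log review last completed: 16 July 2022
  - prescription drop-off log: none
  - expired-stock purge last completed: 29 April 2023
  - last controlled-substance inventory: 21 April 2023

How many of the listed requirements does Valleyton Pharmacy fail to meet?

1. expired-stock purge 368 days ago vs limit 365 → not met
2. licensed pharmacists on duty per shift 0 < 2 → not met
3. prescription-monitoring upload 67 days ago vs limit 60 → not met
4. compounding area certification 97 days ago vs limit 90 → not met
5. prescription drop-off log absent → not met
6. professional liability coverage $1,200,000 < $1,250,000 → not met
7. drug-loss surety bond $110,000 < $125,000 → not met
8. controlled-substance inventory 376 days ago vs limit 365 → not met
9. refrigeration temperature log review 655 days ago vs limit 540 → not met
10. condition 'performs sterile compounding' holds; board of pharmacy inspection 48 days ago vs limit 45 → not met
Not met: 10 of 10

10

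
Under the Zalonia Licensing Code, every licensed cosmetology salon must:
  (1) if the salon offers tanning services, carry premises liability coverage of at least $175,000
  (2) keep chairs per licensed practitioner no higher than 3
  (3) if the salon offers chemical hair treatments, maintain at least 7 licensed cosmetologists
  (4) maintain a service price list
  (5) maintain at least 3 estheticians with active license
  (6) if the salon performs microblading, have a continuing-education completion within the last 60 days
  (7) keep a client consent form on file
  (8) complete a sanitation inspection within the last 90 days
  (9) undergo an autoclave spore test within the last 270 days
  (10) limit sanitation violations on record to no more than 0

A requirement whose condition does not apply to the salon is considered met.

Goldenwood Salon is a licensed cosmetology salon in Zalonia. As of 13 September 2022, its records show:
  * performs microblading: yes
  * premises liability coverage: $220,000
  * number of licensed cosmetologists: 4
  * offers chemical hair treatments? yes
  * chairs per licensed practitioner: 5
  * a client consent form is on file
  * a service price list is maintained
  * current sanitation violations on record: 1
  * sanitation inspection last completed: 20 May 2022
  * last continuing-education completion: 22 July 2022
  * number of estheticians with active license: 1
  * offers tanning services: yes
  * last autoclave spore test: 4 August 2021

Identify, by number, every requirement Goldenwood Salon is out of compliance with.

1. condition 'offers tanning services' holds; premises liability coverage $220,000 ≥ $175,000 → met
2. chairs per licensed practitioner 5 > 3 → not met
3. condition 'offers chemical hair treatments' holds; licensed cosmetologists 4 < 7 → not met
4. service price list present → met
5. estheticians with active license 1 < 3 → not met
6. condition 'performs microblading' holds; continuing-education completion 53 days ago vs limit 60 → met
7. client consent form present → met
8. sanitation inspection 116 days ago vs limit 90 → not met
9. autoclave spore test 405 days ago vs limit 270 → not met
10. sanitation violations on record 1 > 0 → not met
Not met: 2, 3, 5, 8, 9, 10

2, 3, 5, 8, 9, 10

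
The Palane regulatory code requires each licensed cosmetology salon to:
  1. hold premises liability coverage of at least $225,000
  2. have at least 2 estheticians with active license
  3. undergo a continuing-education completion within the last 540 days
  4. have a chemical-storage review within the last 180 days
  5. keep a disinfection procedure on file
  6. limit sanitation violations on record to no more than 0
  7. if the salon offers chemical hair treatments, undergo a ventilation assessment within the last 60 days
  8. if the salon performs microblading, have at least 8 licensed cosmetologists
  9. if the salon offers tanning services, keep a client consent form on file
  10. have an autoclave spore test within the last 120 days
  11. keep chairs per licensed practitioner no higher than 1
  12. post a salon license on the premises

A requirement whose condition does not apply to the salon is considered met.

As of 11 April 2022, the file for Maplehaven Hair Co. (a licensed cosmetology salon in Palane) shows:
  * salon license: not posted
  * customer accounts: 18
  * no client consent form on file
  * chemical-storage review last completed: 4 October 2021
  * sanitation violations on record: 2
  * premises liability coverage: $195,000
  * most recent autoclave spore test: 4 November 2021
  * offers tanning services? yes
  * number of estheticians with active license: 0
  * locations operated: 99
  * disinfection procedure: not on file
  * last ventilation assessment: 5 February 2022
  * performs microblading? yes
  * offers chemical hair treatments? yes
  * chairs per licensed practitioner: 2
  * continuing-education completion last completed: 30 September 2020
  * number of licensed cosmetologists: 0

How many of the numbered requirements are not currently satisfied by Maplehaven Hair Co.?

12

1. premises liability coverage $195,000 < $225,000 → not met
2. estheticians with active license 0 < 2 → not met
3. continuing-education completion 558 days ago vs limit 540 → not met
4. chemical-storage review 189 days ago vs limit 180 → not met
5. disinfection procedure absent → not met
6. sanitation violations on record 2 > 0 → not met
7. condition 'offers chemical hair treatments' holds; ventilation assessment 65 days ago vs limit 60 → not met
8. condition 'performs microblading' holds; licensed cosmetologists 0 < 8 → not met
9. condition 'offers tanning services' holds; client consent form absent → not met
10. autoclave spore test 158 days ago vs limit 120 → not met
11. chairs per licensed practitioner 2 > 1 → not met
12. salon license absent → not met
Not met: 12 of 12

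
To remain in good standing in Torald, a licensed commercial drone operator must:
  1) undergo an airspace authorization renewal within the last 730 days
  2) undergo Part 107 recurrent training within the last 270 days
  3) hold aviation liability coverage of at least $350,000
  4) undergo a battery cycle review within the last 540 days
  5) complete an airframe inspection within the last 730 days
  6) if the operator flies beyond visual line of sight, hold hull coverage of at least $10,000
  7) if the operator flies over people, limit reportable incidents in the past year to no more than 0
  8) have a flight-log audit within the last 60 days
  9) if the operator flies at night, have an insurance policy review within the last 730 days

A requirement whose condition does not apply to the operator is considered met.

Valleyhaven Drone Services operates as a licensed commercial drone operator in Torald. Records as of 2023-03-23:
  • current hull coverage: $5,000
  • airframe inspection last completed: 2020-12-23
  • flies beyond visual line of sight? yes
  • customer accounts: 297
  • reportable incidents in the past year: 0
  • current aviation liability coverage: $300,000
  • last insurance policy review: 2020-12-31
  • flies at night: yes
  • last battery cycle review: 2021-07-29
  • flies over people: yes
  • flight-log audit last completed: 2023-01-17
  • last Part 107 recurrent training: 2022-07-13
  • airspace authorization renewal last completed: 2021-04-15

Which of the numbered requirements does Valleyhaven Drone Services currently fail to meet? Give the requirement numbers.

1. airspace authorization renewal 707 days ago vs limit 730 → met
2. Part 107 recurrent training 253 days ago vs limit 270 → met
3. aviation liability coverage $300,000 < $350,000 → not met
4. battery cycle review 602 days ago vs limit 540 → not met
5. airframe inspection 820 days ago vs limit 730 → not met
6. condition 'flies beyond visual line of sight' holds; hull coverage $5,000 < $10,000 → not met
7. condition 'flies over people' holds; reportable incidents in the past year 0 ≤ 0 → met
8. flight-log audit 65 days ago vs limit 60 → not met
9. condition 'flies at night' holds; insurance policy review 812 days ago vs limit 730 → not met
Not met: 3, 4, 5, 6, 8, 9

3, 4, 5, 6, 8, 9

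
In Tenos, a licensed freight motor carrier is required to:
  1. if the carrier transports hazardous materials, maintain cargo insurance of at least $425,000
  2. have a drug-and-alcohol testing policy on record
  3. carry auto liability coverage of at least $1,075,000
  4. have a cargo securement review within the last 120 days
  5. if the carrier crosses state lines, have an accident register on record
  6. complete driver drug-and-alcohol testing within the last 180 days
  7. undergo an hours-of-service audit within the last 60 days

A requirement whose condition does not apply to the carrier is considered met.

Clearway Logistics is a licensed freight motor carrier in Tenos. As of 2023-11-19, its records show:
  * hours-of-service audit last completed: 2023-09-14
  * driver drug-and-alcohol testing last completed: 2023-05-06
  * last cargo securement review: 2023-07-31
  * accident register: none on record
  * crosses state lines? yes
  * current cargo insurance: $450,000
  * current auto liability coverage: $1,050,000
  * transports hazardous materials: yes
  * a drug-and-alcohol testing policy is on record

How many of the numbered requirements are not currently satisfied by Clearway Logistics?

1. condition 'transports hazardous materials' holds; cargo insurance $450,000 ≥ $425,000 → met
2. drug-and-alcohol testing policy present → met
3. auto liability coverage $1,050,000 < $1,075,000 → not met
4. cargo securement review 111 days ago vs limit 120 → met
5. condition 'crosses state lines' holds; accident register absent → not met
6. driver drug-and-alcohol testing 197 days ago vs limit 180 → not met
7. hours-of-service audit 66 days ago vs limit 60 → not met
Not met: 4 of 7

4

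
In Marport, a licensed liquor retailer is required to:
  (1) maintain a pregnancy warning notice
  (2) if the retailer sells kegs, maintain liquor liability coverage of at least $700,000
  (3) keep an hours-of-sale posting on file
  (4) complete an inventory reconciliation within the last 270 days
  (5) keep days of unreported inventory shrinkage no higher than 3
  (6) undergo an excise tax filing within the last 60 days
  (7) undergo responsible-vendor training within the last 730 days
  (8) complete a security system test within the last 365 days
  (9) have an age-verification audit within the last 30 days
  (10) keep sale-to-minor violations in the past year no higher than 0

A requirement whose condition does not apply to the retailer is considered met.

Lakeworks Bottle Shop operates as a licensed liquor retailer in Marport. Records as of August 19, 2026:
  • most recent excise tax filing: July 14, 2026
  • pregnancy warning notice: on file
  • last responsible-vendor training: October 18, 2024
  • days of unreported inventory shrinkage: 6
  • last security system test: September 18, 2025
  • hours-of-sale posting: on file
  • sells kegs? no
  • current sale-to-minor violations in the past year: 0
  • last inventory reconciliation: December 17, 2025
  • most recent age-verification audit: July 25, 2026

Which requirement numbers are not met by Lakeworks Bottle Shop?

1. pregnancy warning notice present → met
2. condition 'sells kegs' does not hold → requirement n/a → met
3. hours-of-sale posting present → met
4. inventory reconciliation 245 days ago vs limit 270 → met
5. days of unreported inventory shrinkage 6 > 3 → not met
6. excise tax filing 36 days ago vs limit 60 → met
7. responsible-vendor training 670 days ago vs limit 730 → met
8. security system test 335 days ago vs limit 365 → met
9. age-verification audit 25 days ago vs limit 30 → met
10. sale-to-minor violations in the past year 0 ≤ 0 → met
Not met: 5

5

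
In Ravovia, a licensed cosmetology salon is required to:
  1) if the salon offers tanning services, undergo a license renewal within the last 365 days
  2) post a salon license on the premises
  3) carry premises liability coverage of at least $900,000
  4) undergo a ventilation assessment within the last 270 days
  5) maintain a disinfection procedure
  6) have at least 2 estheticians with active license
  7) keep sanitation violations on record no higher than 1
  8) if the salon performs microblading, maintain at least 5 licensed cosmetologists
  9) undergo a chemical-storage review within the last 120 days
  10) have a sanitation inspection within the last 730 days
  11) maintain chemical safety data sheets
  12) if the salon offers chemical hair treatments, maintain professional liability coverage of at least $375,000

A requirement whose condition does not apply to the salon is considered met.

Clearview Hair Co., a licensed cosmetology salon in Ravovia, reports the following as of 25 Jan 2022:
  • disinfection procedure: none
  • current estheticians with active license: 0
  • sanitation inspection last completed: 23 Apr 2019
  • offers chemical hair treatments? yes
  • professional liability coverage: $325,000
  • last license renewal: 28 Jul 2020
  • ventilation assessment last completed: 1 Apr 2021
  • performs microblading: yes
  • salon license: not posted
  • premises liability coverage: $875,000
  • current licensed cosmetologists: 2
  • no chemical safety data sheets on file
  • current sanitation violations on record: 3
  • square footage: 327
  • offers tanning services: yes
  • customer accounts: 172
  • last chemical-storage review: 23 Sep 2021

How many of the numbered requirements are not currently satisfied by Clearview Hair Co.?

12

1. condition 'offers tanning services' holds; license renewal 546 days ago vs limit 365 → not met
2. salon license absent → not met
3. premises liability coverage $875,000 < $900,000 → not met
4. ventilation assessment 299 days ago vs limit 270 → not met
5. disinfection procedure absent → not met
6. estheticians with active license 0 < 2 → not met
7. sanitation violations on record 3 > 1 → not met
8. condition 'performs microblading' holds; licensed cosmetologists 2 < 5 → not met
9. chemical-storage review 124 days ago vs limit 120 → not met
10. sanitation inspection 1008 days ago vs limit 730 → not met
11. chemical safety data sheets absent → not met
12. condition 'offers chemical hair treatments' holds; professional liability coverage $325,000 < $375,000 → not met
Not met: 12 of 12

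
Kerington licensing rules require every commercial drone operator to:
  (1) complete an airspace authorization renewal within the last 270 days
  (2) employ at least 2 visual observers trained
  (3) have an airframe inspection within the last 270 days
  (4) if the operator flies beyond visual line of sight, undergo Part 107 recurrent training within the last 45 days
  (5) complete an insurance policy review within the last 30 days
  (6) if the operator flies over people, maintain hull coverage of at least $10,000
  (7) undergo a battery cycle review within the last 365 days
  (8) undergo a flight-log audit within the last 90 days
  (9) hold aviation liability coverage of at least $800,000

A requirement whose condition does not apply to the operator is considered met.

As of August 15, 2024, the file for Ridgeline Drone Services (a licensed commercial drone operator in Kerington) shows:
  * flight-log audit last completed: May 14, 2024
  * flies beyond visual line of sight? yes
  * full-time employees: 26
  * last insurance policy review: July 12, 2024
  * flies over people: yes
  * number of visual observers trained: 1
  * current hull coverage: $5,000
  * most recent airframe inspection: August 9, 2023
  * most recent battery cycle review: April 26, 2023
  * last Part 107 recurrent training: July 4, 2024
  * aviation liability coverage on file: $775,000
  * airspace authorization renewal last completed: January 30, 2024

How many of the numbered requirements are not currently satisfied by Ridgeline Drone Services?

7

1. airspace authorization renewal 198 days ago vs limit 270 → met
2. visual observers trained 1 < 2 → not met
3. airframe inspection 372 days ago vs limit 270 → not met
4. condition 'flies beyond visual line of sight' holds; Part 107 recurrent training 42 days ago vs limit 45 → met
5. insurance policy review 34 days ago vs limit 30 → not met
6. condition 'flies over people' holds; hull coverage $5,000 < $10,000 → not met
7. battery cycle review 477 days ago vs limit 365 → not met
8. flight-log audit 93 days ago vs limit 90 → not met
9. aviation liability coverage $775,000 < $800,000 → not met
Not met: 7 of 9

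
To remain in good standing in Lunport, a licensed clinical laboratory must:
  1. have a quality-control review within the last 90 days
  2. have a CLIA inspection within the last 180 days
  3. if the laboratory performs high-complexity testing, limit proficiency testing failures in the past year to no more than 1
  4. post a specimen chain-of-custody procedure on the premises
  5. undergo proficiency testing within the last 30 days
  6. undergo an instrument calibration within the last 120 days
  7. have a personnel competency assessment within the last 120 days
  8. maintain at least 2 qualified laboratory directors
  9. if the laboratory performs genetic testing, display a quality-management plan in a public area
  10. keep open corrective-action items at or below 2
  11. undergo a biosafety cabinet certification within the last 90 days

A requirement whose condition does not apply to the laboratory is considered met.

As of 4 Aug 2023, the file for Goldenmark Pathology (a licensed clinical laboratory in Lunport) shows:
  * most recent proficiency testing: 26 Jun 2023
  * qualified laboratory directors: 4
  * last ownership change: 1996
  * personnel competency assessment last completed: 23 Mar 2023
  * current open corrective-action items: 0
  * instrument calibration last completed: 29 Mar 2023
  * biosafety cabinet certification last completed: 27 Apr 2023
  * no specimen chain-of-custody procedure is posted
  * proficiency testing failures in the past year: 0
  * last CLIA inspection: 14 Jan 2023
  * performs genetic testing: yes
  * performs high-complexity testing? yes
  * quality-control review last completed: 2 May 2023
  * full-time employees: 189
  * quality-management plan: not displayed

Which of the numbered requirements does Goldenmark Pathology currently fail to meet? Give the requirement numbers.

1, 2, 4, 5, 6, 7, 9, 11

1. quality-control review 94 days ago vs limit 90 → not met
2. CLIA inspection 202 days ago vs limit 180 → not met
3. condition 'performs high-complexity testing' holds; proficiency testing failures in the past year 0 ≤ 1 → met
4. specimen chain-of-custody procedure absent → not met
5. proficiency testing 39 days ago vs limit 30 → not met
6. instrument calibration 128 days ago vs limit 120 → not met
7. personnel competency assessment 134 days ago vs limit 120 → not met
8. qualified laboratory directors 4 ≥ 2 → met
9. condition 'performs genetic testing' holds; quality-management plan absent → not met
10. open corrective-action items 0 ≤ 2 → met
11. biosafety cabinet certification 99 days ago vs limit 90 → not met
Not met: 1, 2, 4, 5, 6, 7, 9, 11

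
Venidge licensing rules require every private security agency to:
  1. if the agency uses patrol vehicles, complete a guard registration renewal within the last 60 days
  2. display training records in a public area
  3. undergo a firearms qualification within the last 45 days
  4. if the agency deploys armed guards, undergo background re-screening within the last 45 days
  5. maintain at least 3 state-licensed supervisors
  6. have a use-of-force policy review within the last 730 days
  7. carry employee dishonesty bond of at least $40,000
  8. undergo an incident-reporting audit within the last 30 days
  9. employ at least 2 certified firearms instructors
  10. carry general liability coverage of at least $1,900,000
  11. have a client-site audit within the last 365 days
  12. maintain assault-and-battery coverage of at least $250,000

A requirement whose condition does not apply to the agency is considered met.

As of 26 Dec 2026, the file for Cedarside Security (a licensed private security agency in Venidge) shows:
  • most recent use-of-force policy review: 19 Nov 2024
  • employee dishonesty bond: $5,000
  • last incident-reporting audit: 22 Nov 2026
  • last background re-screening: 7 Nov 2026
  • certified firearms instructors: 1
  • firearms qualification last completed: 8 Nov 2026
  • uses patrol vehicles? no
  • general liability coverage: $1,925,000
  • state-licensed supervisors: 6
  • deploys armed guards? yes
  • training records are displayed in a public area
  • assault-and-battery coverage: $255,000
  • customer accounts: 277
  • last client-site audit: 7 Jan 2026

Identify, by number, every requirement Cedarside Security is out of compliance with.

1. condition 'uses patrol vehicles' does not hold → requirement n/a → met
2. training records present → met
3. firearms qualification 48 days ago vs limit 45 → not met
4. condition 'deploys armed guards' holds; background re-screening 49 days ago vs limit 45 → not met
5. state-licensed supervisors 6 ≥ 3 → met
6. use-of-force policy review 767 days ago vs limit 730 → not met
7. employee dishonesty bond $5,000 < $40,000 → not met
8. incident-reporting audit 34 days ago vs limit 30 → not met
9. certified firearms instructors 1 < 2 → not met
10. general liability coverage $1,925,000 ≥ $1,900,000 → met
11. client-site audit 353 days ago vs limit 365 → met
12. assault-and-battery coverage $255,000 ≥ $250,000 → met
Not met: 3, 4, 6, 7, 8, 9

3, 4, 6, 7, 8, 9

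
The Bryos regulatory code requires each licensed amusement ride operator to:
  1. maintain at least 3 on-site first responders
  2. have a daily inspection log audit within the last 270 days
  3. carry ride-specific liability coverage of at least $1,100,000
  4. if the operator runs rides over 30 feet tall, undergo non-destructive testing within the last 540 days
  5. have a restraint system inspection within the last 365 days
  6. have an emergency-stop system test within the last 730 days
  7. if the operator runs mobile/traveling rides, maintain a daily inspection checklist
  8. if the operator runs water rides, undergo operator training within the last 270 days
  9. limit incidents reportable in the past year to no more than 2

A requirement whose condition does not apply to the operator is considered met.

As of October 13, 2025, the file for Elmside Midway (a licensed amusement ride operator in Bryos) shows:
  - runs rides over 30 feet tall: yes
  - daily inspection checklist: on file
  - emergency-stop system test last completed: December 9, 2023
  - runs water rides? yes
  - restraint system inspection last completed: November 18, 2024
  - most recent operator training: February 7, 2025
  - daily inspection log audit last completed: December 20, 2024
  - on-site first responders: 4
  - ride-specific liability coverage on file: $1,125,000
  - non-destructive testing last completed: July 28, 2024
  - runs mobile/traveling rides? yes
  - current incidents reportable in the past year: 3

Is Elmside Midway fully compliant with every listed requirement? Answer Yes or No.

1. on-site first responders 4 ≥ 3 → met
2. daily inspection log audit 297 days ago vs limit 270 → not met
3. ride-specific liability coverage $1,125,000 ≥ $1,100,000 → met
4. condition 'runs rides over 30 feet tall' holds; non-destructive testing 442 days ago vs limit 540 → met
5. restraint system inspection 329 days ago vs limit 365 → met
6. emergency-stop system test 674 days ago vs limit 730 → met
7. condition 'runs mobile/traveling rides' holds; daily inspection checklist present → met
8. condition 'runs water rides' holds; operator training 248 days ago vs limit 270 → met
9. incidents reportable in the past year 3 > 2 → not met
Not met: 2, 9

No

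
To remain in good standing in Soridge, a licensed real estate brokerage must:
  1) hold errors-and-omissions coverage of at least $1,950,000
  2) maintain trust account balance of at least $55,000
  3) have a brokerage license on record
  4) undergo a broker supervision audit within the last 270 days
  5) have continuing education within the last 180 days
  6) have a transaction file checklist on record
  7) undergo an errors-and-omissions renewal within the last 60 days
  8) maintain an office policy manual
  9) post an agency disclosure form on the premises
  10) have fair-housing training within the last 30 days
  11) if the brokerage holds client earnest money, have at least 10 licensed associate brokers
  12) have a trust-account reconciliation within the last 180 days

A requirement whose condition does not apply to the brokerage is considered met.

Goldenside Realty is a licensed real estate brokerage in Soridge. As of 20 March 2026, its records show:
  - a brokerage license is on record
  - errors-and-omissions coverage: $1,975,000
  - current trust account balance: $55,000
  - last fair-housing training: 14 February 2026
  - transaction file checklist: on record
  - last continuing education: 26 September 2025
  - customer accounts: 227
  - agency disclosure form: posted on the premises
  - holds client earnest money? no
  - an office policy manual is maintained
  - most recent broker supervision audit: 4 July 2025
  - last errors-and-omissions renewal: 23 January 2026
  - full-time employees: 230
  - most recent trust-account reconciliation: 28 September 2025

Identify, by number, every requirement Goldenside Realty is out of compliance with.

1. errors-and-omissions coverage $1,975,000 ≥ $1,950,000 → met
2. trust account balance $55,000 ≥ $55,000 → met
3. brokerage license present → met
4. broker supervision audit 259 days ago vs limit 270 → met
5. continuing education 175 days ago vs limit 180 → met
6. transaction file checklist present → met
7. errors-and-omissions renewal 56 days ago vs limit 60 → met
8. office policy manual present → met
9. agency disclosure form present → met
10. fair-housing training 34 days ago vs limit 30 → not met
11. condition 'holds client earnest money' does not hold → requirement n/a → met
12. trust-account reconciliation 173 days ago vs limit 180 → met
Not met: 10

10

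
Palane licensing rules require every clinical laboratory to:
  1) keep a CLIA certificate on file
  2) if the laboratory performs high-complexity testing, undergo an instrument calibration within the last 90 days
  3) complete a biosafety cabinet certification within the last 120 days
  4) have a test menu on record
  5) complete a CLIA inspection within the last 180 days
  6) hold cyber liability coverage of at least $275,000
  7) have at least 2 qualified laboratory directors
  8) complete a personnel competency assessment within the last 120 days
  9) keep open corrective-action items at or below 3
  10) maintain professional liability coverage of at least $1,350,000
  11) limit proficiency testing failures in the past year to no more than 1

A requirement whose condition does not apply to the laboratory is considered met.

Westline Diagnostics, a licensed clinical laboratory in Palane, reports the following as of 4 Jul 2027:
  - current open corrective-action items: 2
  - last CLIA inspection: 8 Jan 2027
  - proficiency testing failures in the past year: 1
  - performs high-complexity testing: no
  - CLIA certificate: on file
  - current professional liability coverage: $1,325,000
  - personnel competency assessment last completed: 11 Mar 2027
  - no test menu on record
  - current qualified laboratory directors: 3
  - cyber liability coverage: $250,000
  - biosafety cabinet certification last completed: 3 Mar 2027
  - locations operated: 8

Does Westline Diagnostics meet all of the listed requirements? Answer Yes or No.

1. CLIA certificate present → met
2. condition 'performs high-complexity testing' does not hold → requirement n/a → met
3. biosafety cabinet certification 123 days ago vs limit 120 → not met
4. test menu absent → not met
5. CLIA inspection 177 days ago vs limit 180 → met
6. cyber liability coverage $250,000 < $275,000 → not met
7. qualified laboratory directors 3 ≥ 2 → met
8. personnel competency assessment 115 days ago vs limit 120 → met
9. open corrective-action items 2 ≤ 3 → met
10. professional liability coverage $1,325,000 < $1,350,000 → not met
11. proficiency testing failures in the past year 1 ≤ 1 → met
Not met: 3, 4, 6, 10

No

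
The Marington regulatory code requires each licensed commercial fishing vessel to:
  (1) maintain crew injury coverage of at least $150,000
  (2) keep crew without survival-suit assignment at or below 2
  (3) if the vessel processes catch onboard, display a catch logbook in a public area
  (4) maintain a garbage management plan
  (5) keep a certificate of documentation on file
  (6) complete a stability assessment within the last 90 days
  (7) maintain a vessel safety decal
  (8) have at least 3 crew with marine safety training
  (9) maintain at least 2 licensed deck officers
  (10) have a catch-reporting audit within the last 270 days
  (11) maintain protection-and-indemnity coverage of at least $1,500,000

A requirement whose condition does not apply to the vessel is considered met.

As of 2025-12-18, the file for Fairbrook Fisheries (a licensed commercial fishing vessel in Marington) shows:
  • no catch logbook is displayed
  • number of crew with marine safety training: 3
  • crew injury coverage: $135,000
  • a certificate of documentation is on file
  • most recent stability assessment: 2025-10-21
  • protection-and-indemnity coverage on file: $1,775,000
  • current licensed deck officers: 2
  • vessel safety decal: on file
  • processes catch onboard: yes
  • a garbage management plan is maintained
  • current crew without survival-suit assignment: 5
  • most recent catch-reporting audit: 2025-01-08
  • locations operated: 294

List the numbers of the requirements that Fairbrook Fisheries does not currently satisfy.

1. crew injury coverage $135,000 < $150,000 → not met
2. crew without survival-suit assignment 5 > 2 → not met
3. condition 'processes catch onboard' holds; catch logbook absent → not met
4. garbage management plan present → met
5. certificate of documentation present → met
6. stability assessment 58 days ago vs limit 90 → met
7. vessel safety decal present → met
8. crew with marine safety training 3 ≥ 3 → met
9. licensed deck officers 2 ≥ 2 → met
10. catch-reporting audit 344 days ago vs limit 270 → not met
11. protection-and-indemnity coverage $1,775,000 ≥ $1,500,000 → met
Not met: 1, 2, 3, 10

1, 2, 3, 10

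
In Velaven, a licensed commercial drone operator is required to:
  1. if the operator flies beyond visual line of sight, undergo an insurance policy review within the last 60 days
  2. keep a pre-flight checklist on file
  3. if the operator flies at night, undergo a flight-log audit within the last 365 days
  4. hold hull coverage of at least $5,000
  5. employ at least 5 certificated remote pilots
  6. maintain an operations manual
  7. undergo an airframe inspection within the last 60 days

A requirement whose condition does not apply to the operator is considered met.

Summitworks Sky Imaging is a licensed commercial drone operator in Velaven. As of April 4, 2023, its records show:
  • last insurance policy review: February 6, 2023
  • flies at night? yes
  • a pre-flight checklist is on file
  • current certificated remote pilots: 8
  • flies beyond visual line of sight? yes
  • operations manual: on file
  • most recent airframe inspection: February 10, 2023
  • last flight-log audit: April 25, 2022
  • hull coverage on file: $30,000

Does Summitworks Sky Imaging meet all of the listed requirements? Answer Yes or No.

Yes

1. condition 'flies beyond visual line of sight' holds; insurance policy review 57 days ago vs limit 60 → met
2. pre-flight checklist present → met
3. condition 'flies at night' holds; flight-log audit 344 days ago vs limit 365 → met
4. hull coverage $30,000 ≥ $5,000 → met
5. certificated remote pilots 8 ≥ 5 → met
6. operations manual present → met
7. airframe inspection 53 days ago vs limit 60 → met
All met.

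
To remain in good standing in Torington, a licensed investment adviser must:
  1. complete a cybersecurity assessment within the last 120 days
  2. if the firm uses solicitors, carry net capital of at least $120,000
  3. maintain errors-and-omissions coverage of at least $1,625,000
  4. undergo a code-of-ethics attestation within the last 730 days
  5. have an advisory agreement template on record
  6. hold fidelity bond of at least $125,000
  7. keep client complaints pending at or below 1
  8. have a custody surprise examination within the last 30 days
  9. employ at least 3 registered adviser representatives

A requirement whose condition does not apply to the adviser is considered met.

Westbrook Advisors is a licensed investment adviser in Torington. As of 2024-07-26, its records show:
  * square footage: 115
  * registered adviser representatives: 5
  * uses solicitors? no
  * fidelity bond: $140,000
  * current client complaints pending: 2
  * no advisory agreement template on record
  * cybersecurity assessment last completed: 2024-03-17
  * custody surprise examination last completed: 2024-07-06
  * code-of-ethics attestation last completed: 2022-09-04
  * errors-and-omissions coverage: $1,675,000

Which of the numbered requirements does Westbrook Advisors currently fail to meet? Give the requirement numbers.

1, 5, 7

1. cybersecurity assessment 131 days ago vs limit 120 → not met
2. condition 'uses solicitors' does not hold → requirement n/a → met
3. errors-and-omissions coverage $1,675,000 ≥ $1,625,000 → met
4. code-of-ethics attestation 691 days ago vs limit 730 → met
5. advisory agreement template absent → not met
6. fidelity bond $140,000 ≥ $125,000 → met
7. client complaints pending 2 > 1 → not met
8. custody surprise examination 20 days ago vs limit 30 → met
9. registered adviser representatives 5 ≥ 3 → met
Not met: 1, 5, 7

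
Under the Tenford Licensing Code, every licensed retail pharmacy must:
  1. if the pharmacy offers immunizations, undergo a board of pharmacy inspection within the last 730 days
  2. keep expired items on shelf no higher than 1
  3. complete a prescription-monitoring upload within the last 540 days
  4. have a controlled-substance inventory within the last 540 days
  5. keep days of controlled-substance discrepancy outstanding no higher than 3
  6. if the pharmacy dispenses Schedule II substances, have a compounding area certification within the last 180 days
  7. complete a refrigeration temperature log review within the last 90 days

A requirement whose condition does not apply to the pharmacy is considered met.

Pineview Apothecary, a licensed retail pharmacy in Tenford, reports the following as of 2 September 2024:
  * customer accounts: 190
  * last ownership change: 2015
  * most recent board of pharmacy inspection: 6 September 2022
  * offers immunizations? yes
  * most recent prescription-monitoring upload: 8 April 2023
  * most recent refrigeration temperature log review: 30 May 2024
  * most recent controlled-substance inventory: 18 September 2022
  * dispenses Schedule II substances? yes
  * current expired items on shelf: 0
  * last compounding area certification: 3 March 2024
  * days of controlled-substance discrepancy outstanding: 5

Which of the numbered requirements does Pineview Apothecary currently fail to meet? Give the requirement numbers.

4, 5, 6, 7

1. condition 'offers immunizations' holds; board of pharmacy inspection 727 days ago vs limit 730 → met
2. expired items on shelf 0 ≤ 1 → met
3. prescription-monitoring upload 513 days ago vs limit 540 → met
4. controlled-substance inventory 715 days ago vs limit 540 → not met
5. days of controlled-substance discrepancy outstanding 5 > 3 → not met
6. condition 'dispenses Schedule II substances' holds; compounding area certification 183 days ago vs limit 180 → not met
7. refrigeration temperature log review 95 days ago vs limit 90 → not met
Not met: 4, 5, 6, 7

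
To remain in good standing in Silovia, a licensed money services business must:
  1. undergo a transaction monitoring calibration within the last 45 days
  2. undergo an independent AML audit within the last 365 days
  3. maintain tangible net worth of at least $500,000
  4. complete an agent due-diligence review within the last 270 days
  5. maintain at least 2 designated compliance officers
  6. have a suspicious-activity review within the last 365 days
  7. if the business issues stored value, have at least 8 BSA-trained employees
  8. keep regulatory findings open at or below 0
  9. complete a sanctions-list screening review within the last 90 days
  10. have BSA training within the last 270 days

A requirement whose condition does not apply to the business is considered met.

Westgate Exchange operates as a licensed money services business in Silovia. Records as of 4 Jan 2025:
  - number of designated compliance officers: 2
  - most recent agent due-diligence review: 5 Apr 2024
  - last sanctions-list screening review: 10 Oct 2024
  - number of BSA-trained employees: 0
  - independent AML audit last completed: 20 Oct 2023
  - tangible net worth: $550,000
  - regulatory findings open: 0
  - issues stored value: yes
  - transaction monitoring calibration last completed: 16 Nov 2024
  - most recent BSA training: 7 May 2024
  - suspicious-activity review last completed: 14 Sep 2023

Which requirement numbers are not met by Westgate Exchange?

1, 2, 4, 6, 7

1. transaction monitoring calibration 49 days ago vs limit 45 → not met
2. independent AML audit 442 days ago vs limit 365 → not met
3. tangible net worth $550,000 ≥ $500,000 → met
4. agent due-diligence review 274 days ago vs limit 270 → not met
5. designated compliance officers 2 ≥ 2 → met
6. suspicious-activity review 478 days ago vs limit 365 → not met
7. condition 'issues stored value' holds; BSA-trained employees 0 < 8 → not met
8. regulatory findings open 0 ≤ 0 → met
9. sanctions-list screening review 86 days ago vs limit 90 → met
10. BSA training 242 days ago vs limit 270 → met
Not met: 1, 2, 4, 6, 7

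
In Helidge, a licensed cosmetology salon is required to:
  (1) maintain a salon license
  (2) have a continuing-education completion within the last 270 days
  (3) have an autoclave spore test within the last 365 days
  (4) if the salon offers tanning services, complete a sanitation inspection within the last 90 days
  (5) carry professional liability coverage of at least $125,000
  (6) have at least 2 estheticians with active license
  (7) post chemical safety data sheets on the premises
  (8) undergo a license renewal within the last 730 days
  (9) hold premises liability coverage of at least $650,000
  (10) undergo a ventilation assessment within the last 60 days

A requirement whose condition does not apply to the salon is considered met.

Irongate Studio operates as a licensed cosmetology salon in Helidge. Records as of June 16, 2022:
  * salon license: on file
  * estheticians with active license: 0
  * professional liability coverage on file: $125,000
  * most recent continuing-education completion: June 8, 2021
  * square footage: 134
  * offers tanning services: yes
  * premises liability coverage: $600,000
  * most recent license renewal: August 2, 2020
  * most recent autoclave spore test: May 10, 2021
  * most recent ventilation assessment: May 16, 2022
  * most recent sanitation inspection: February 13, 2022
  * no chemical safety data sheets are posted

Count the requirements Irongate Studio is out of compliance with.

1. salon license present → met
2. continuing-education completion 373 days ago vs limit 270 → not met
3. autoclave spore test 402 days ago vs limit 365 → not met
4. condition 'offers tanning services' holds; sanitation inspection 123 days ago vs limit 90 → not met
5. professional liability coverage $125,000 ≥ $125,000 → met
6. estheticians with active license 0 < 2 → not met
7. chemical safety data sheets absent → not met
8. license renewal 683 days ago vs limit 730 → met
9. premises liability coverage $600,000 < $650,000 → not met
10. ventilation assessment 31 days ago vs limit 60 → met
Not met: 6 of 10

6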